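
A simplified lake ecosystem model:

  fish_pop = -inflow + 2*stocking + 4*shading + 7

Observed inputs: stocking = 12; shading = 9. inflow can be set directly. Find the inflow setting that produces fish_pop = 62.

inflow = 5

Substituting into the fish_pop equation gives fish_pop = -inflow + 67.
Solve -inflow + 67 = 62: inflow = (62 - 67) / -1 = 5.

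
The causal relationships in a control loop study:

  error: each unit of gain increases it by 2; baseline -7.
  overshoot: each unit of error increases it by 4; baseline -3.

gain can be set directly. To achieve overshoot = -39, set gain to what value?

gain = -1

Substituting into the overshoot equation gives overshoot = 8*gain - 31.
Solve 8*gain - 31 = -39: gain = (-39 + 31) / 8 = -1.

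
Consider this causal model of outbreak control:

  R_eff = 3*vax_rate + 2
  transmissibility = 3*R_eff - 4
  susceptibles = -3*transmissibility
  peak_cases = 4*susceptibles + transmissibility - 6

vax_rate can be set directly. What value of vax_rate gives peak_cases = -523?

vax_rate = 5

Substituting into the transmissibility equation gives transmissibility = 9*vax_rate + 2.
Substituting into the susceptibles equation gives susceptibles = -27*vax_rate - 6.
Substituting into the peak_cases equation gives peak_cases = -99*vax_rate - 28.
Solve -99*vax_rate - 28 = -523: vax_rate = (-523 + 28) / -99 = 5.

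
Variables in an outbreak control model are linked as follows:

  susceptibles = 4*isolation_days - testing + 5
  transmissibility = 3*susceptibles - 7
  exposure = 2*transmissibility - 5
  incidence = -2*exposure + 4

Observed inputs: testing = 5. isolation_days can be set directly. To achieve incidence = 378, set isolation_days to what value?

isolation_days = -7

Substituting into the susceptibles equation gives susceptibles = 4*isolation_days.
transmissibility becomes 12*isolation_days - 7.
Substituting into the exposure equation gives exposure = 24*isolation_days - 19.
Substituting into the incidence equation gives incidence = -48*isolation_days + 42.
Solve -48*isolation_days + 42 = 378: isolation_days = (378 - 42) / -48 = -7.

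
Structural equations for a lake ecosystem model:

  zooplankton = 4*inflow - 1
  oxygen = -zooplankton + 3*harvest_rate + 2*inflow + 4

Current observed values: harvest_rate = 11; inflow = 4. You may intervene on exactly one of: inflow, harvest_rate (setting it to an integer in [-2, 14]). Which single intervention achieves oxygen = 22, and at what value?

Intervening on inflow: with other inputs at their observed values, oxygen = -2*inflow + 38. Solving for 22 gives inflow = 8, within [-2, 14].
Intervening on harvest_rate: oxygen = 3*harvest_rate - 3. Reaching 22 requires harvest_rate = 25/3, not an integer.

set inflow = 8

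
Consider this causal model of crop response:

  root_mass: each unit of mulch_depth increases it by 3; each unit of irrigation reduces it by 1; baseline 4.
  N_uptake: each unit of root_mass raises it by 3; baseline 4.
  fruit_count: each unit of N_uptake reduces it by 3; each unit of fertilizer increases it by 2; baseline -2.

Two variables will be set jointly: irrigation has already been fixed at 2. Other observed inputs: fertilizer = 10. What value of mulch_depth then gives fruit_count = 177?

With irrigation held at 2:
Substituting into the root_mass equation gives root_mass = 3*mulch_depth + 2.
Substituting into the N_uptake equation gives N_uptake = 9*mulch_depth + 10.
So fruit_count = -27*mulch_depth - 12.
Solve -27*mulch_depth - 12 = 177: mulch_depth = (177 + 12) / -27 = -7.

mulch_depth = -7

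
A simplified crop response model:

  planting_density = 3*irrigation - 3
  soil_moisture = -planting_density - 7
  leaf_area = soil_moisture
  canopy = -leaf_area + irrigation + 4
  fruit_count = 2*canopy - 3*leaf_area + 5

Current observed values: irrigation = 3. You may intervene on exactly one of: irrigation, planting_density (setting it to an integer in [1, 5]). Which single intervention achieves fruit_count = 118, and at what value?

set irrigation = 5

Intervening on irrigation: with other inputs at their observed values, fruit_count = 17*irrigation + 33. Solving for 118 gives irrigation = 5, within [1, 5].
Intervening on planting_density: fruit_count = 5*planting_density + 54. Reaching 118 requires planting_density = 64/5, not an integer.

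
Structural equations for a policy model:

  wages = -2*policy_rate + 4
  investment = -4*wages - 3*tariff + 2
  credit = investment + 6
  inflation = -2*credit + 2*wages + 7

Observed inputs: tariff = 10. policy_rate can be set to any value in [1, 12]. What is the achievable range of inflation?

-149 to 71

Substituting into the investment equation gives investment = 8*policy_rate - 44.
So credit = 8*policy_rate - 38.
Substituting into the inflation equation gives inflation = -20*policy_rate + 91.
Linear in policy_rate, so extremes are at the endpoints: policy_rate = 1 gives inflation = 71; policy_rate = 12 gives inflation = -149.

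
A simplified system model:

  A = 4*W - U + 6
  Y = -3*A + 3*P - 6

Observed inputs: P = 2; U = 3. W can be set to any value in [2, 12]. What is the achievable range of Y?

-153 to -33

Substituting into the A equation gives A = 4*W + 3.
Y becomes -12*W - 9.
Linear in W, so extremes are at the endpoints: W = 2 gives Y = -33; W = 12 gives Y = -153.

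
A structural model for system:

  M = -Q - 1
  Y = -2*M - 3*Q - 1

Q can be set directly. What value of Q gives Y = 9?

Q = -8

Substituting into the Y equation gives Y = -Q + 1.
Solve -Q + 1 = 9: Q = (9 - 1) / -1 = -8.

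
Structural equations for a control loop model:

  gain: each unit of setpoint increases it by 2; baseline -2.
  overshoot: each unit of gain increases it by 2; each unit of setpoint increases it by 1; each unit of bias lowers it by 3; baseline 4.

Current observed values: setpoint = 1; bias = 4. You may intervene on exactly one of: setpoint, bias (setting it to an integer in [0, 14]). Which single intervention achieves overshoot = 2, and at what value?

set bias = 1

Intervening on setpoint: overshoot = 5*setpoint - 12. Reaching 2 requires setpoint = 14/5, not an integer.
Intervening on bias: with other inputs at their observed values, overshoot = -3*bias + 5. Solving for 2 gives bias = 1, within [0, 14].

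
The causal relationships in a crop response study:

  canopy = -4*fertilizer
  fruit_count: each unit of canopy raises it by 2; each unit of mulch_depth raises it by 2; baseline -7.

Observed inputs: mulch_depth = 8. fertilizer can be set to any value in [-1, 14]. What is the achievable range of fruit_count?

-103 to 17

Substituting into the fruit_count equation gives fruit_count = -8*fertilizer + 9.
Linear in fertilizer, so extremes are at the endpoints: fertilizer = -1 gives fruit_count = 17; fertilizer = 14 gives fruit_count = -103.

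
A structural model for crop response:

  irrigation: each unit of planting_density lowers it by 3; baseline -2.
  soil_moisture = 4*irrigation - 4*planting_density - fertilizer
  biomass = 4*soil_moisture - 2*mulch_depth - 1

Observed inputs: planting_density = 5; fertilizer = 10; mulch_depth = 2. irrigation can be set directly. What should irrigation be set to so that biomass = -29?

Intervening on irrigation fixes its value directly, overriding its dependence on planting_density.
Substituting into the soil_moisture equation gives soil_moisture = 4*irrigation - 30.
biomass becomes 16*irrigation - 125.
Solve 16*irrigation - 125 = -29: irrigation = (-29 + 125) / 16 = 6.

irrigation = 6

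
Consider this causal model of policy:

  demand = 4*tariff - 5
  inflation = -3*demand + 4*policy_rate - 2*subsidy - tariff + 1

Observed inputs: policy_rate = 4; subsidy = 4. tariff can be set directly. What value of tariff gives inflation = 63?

Substituting into the inflation equation gives inflation = -13*tariff + 24.
Solve -13*tariff + 24 = 63: tariff = (63 - 24) / -13 = -3.

tariff = -3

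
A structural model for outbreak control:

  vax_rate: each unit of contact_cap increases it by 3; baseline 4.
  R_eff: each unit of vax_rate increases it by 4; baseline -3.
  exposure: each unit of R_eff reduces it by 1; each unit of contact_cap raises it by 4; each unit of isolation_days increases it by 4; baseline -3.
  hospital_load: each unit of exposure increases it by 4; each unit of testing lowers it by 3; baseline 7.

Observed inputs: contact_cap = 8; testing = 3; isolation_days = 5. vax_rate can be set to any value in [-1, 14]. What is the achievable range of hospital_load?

-18 to 222

Intervening on vax_rate fixes its value directly, overriding its dependence on contact_cap.
Substituting into the exposure equation gives exposure = -4*vax_rate + 52.
Substituting into the hospital_load equation gives hospital_load = -16*vax_rate + 206.
Linear in vax_rate, so extremes are at the endpoints: vax_rate = -1 gives hospital_load = 222; vax_rate = 14 gives hospital_load = -18.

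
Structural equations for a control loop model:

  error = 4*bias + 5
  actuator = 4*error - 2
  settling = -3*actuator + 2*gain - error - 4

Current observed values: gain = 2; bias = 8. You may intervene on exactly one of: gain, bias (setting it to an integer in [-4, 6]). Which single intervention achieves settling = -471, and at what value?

set gain = 4

Intervening on gain: with other inputs at their observed values, settling = 2*gain - 479. Solving for -471 gives gain = 4, within [-4, 6].
Intervening on bias: settling = -52*bias - 59. Reaching -471 requires bias = 103/13, not an integer.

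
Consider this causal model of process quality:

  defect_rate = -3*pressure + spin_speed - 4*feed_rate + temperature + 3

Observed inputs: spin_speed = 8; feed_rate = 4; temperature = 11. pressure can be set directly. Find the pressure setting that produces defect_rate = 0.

pressure = 2

Substituting into the defect_rate equation gives defect_rate = -3*pressure + 6.
Solve -3*pressure + 6 = 0: pressure = (0 - 6) / -3 = 2.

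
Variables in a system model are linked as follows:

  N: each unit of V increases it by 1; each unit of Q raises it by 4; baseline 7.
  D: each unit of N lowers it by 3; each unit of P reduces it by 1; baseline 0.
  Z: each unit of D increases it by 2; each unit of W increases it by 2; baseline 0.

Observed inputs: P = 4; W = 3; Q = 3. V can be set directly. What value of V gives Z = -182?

V = 11

Substituting into the N equation gives N = V + 19.
So D = -3*V - 61.
This gives Z = -6*V - 116.
Solve -6*V - 116 = -182: V = (-182 + 116) / -6 = 11.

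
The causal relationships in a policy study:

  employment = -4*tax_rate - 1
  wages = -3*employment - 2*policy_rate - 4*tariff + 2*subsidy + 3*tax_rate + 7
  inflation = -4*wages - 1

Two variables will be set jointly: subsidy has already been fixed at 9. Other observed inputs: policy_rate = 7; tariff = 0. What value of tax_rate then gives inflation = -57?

With subsidy held at 9:
Substituting into the wages equation gives wages = 15*tax_rate + 14.
So inflation = -60*tax_rate - 57.
Solve -60*tax_rate - 57 = -57: tax_rate = (-57 + 57) / -60 = 0.

tax_rate = 0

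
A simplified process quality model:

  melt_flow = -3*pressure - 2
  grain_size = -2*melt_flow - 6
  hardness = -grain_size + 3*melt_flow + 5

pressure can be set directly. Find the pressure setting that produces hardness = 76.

Substituting into the grain_size equation gives grain_size = 6*pressure - 2.
This gives hardness = -15*pressure + 1.
Solve -15*pressure + 1 = 76: pressure = (76 - 1) / -15 = -5.

pressure = -5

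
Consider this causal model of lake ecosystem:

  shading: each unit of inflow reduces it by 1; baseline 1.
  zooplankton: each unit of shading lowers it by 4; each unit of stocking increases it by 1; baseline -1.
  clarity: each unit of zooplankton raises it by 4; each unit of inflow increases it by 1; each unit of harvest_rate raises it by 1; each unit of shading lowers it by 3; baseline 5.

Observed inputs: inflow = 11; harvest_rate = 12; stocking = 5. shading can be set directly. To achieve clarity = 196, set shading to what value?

Intervening on shading fixes its value directly, overriding its dependence on inflow.
Substituting into the zooplankton equation gives zooplankton = -4*shading + 4.
This gives clarity = -19*shading + 44.
Solve -19*shading + 44 = 196: shading = (196 - 44) / -19 = -8.

shading = -8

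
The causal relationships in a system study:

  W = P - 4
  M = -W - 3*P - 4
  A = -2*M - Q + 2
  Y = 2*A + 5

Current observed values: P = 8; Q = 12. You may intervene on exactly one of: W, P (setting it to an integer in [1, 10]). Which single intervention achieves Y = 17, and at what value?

set P = 2

Intervening on W: Y = 4*W + 97. Reaching 17 requires W = -20, outside [1, 10].
Intervening on P: with other inputs at their observed values, Y = 16*P - 15. Solving for 17 gives P = 2, within [1, 10].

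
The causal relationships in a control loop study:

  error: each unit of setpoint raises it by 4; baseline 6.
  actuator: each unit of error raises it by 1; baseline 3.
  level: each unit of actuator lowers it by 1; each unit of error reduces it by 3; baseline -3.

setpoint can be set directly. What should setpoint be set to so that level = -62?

Substituting into the actuator equation gives actuator = 4*setpoint + 9.
Substituting into the level equation gives level = -16*setpoint - 30.
Solve -16*setpoint - 30 = -62: setpoint = (-62 + 30) / -16 = 2.

setpoint = 2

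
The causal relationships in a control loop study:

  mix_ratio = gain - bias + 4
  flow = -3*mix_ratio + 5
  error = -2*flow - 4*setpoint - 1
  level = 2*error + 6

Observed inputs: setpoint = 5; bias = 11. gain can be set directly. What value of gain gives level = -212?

gain = -6

Substituting into the mix_ratio equation gives mix_ratio = gain - 7.
So flow = -3*gain + 26.
Substituting into the error equation gives error = 6*gain - 73.
Substituting into the level equation gives level = 12*gain - 140.
Solve 12*gain - 140 = -212: gain = (-212 + 140) / 12 = -6.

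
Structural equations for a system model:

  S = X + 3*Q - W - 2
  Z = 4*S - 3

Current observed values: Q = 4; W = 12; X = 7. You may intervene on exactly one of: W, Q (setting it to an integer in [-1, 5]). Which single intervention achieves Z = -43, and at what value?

set Q = -1

Intervening on W: Z = -4*W + 65. Reaching -43 requires W = 27, outside [-1, 5].
Intervening on Q: with other inputs at their observed values, Z = 12*Q - 31. Solving for -43 gives Q = -1, within [-1, 5].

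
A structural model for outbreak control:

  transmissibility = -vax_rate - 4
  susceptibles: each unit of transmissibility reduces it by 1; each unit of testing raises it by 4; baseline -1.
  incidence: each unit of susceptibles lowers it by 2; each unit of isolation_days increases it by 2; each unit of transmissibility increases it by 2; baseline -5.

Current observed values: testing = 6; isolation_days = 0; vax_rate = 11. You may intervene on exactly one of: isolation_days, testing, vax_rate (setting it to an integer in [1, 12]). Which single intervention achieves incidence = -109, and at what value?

Intervening on isolation_days: with other inputs at their observed values, incidence = 2*isolation_days - 111. Solving for -109 gives isolation_days = 1, within [1, 12].
Intervening on testing: incidence = -8*testing - 63. Reaching -109 requires testing = 23/4, not an integer.
Intervening on vax_rate: incidence = -4*vax_rate - 67. Reaching -109 requires vax_rate = 21/2, not an integer.

set isolation_days = 1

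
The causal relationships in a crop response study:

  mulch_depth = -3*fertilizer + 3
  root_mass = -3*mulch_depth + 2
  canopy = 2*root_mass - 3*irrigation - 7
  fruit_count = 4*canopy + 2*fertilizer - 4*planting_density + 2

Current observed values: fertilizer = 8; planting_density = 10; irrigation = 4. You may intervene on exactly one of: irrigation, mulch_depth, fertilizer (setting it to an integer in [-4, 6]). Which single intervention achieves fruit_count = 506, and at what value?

Intervening on irrigation: with other inputs at their observed values, fruit_count = -12*irrigation + 470. Solving for 506 gives irrigation = -3, within [-4, 6].
Intervening on mulch_depth: fruit_count = -24*mulch_depth - 82. Reaching 506 requires mulch_depth = -49/2, not an integer.
Intervening on fertilizer: fruit_count = 74*fertilizer - 170. Reaching 506 requires fertilizer = 338/37, not an integer.

set irrigation = -3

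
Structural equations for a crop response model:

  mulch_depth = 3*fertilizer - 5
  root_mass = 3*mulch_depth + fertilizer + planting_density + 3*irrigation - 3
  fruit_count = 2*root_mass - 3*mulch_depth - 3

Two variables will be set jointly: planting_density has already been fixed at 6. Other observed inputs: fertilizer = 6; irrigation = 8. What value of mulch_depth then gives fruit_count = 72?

With planting_density held at 6:
Intervening on mulch_depth fixes its value directly, overriding its dependence on fertilizer.
Substituting into the root_mass equation gives root_mass = 3*mulch_depth + 33.
fruit_count becomes 3*mulch_depth + 63.
Solve 3*mulch_depth + 63 = 72: mulch_depth = (72 - 63) / 3 = 3.

mulch_depth = 3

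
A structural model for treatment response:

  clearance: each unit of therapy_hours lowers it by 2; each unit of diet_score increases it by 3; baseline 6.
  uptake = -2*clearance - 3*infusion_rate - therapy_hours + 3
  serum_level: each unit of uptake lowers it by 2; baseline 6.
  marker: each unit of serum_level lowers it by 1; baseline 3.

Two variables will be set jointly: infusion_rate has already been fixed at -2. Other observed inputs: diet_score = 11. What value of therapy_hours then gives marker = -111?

therapy_hours = 5

With infusion_rate held at -2:
Substituting into the clearance equation gives clearance = -2*therapy_hours + 39.
uptake becomes 3*therapy_hours - 69.
So serum_level = -6*therapy_hours + 144.
Substituting into the marker equation gives marker = 6*therapy_hours - 141.
Solve 6*therapy_hours - 141 = -111: therapy_hours = (-111 + 141) / 6 = 5.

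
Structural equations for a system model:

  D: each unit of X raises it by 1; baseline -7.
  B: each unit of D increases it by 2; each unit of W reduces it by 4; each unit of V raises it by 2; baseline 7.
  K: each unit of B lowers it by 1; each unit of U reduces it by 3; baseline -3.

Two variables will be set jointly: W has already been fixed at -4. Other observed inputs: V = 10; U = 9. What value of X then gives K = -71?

X = 6

With W held at -4:
Substituting into the B equation gives B = 2*X + 29.
Substituting into the K equation gives K = -2*X - 59.
Solve -2*X - 59 = -71: X = (-71 + 59) / -2 = 6.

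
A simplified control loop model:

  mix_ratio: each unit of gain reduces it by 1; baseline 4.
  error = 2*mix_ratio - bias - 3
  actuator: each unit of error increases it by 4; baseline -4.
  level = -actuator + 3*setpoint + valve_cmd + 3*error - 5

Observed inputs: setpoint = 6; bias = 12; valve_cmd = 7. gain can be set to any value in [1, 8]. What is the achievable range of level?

33 to 47

Substituting into the error equation gives error = -2*gain - 7.
Substituting into the actuator equation gives actuator = -8*gain - 32.
Substituting into the level equation gives level = 2*gain + 31.
Linear in gain, so extremes are at the endpoints: gain = 1 gives level = 33; gain = 8 gives level = 47.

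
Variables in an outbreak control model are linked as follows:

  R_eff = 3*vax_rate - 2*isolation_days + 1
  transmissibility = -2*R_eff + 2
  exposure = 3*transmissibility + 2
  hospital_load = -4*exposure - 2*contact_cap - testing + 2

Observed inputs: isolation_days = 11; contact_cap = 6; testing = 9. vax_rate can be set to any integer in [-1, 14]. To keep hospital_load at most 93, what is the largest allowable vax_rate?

vax_rate = 9

Substituting into the R_eff equation gives R_eff = 3*vax_rate - 21.
This gives transmissibility = -6*vax_rate + 44.
Substituting into the exposure equation gives exposure = -18*vax_rate + 134.
hospital_load becomes 72*vax_rate - 555.
Require 72*vax_rate - 555 ≤ 93, so vax_rate ≤ 9.
The largest integer in [-1, 14] satisfying this is 9.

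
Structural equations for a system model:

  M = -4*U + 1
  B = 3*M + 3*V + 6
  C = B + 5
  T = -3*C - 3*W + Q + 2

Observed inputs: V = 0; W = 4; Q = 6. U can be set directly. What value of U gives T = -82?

Substituting into the B equation gives B = -12*U + 9.
Substituting into the C equation gives C = -12*U + 14.
So T = 36*U - 46.
Solve 36*U - 46 = -82: U = (-82 + 46) / 36 = -1.

U = -1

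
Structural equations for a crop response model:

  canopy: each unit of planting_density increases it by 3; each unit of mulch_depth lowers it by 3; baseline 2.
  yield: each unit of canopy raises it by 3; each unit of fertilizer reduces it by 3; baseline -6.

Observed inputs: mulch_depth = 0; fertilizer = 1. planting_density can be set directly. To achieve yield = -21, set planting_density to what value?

planting_density = -2

Substituting into the canopy equation gives canopy = 3*planting_density + 2.
Substituting into the yield equation gives yield = 9*planting_density - 3.
Solve 9*planting_density - 3 = -21: planting_density = (-21 + 3) / 9 = -2.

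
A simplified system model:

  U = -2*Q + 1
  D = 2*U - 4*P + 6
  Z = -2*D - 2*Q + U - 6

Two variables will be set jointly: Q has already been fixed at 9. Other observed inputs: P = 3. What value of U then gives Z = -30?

U = 6

With Q held at 9:
Intervening on U fixes its value directly, overriding its dependence on Q.
Substituting into the D equation gives D = 2*U - 6.
So Z = -3*U - 12.
Solve -3*U - 12 = -30: U = (-30 + 12) / -3 = 6.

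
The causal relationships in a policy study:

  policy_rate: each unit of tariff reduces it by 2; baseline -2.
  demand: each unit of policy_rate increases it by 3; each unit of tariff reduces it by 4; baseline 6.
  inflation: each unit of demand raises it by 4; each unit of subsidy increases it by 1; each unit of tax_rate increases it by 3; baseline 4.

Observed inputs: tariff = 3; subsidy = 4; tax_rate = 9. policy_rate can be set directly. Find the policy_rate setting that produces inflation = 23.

policy_rate = 1

Intervening on policy_rate fixes its value directly, overriding its dependence on tariff.
Substituting into the demand equation gives demand = 3*policy_rate - 6.
Substituting into the inflation equation gives inflation = 12*policy_rate + 11.
Solve 12*policy_rate + 11 = 23: policy_rate = (23 - 11) / 12 = 1.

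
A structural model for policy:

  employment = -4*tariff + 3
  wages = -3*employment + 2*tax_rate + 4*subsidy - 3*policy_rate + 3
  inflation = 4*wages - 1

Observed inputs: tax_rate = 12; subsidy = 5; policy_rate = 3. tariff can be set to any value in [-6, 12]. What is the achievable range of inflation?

Substituting into the wages equation gives wages = 12*tariff + 29.
This gives inflation = 48*tariff + 115.
Linear in tariff, so extremes are at the endpoints: tariff = -6 gives inflation = -173; tariff = 12 gives inflation = 691.

-173 to 691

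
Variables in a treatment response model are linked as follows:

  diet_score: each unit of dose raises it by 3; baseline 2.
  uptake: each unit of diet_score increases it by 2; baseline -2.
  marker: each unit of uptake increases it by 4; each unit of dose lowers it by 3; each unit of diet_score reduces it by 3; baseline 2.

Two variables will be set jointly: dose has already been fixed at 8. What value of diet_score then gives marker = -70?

diet_score = -8

With dose held at 8:
Intervening on diet_score fixes its value directly, overriding its dependence on dose.
Substituting into the marker equation gives marker = 5*diet_score - 30.
Solve 5*diet_score - 30 = -70: diet_score = (-70 + 30) / 5 = -8.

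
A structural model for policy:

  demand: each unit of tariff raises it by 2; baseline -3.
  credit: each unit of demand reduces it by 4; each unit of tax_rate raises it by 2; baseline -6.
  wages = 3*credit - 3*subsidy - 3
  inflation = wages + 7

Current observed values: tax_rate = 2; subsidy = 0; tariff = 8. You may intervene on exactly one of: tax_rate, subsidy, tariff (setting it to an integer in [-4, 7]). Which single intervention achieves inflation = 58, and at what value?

Intervening on tax_rate: inflation = 6*tax_rate - 170. Reaching 58 requires tax_rate = 38, outside [-4, 7].
Intervening on subsidy: inflation = -3*subsidy - 158. Reaching 58 requires subsidy = -72, outside [-4, 7].
Intervening on tariff: with other inputs at their observed values, inflation = -24*tariff + 34. Solving for 58 gives tariff = -1, within [-4, 7].

set tariff = -1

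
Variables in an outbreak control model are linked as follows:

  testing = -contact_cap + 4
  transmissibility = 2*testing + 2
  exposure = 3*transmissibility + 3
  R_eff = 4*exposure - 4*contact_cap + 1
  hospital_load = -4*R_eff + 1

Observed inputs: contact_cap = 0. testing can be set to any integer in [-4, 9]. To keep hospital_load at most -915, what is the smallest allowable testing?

Intervening on testing fixes its value directly, overriding its dependence on contact_cap.
Substituting into the exposure equation gives exposure = 6*testing + 9.
Substituting into the R_eff equation gives R_eff = 24*testing + 37.
Substituting into the hospital_load equation gives hospital_load = -96*testing - 147.
Require -96*testing - 147 ≤ -915, so testing ≥ 8.
The smallest integer in [-4, 9] satisfying this is 8.

testing = 8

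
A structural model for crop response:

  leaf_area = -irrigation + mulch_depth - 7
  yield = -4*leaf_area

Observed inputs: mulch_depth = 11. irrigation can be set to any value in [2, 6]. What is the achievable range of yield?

Substituting into the leaf_area equation gives leaf_area = -irrigation + 4.
Substituting into the yield equation gives yield = 4*irrigation - 16.
Linear in irrigation, so extremes are at the endpoints: irrigation = 2 gives yield = -8; irrigation = 6 gives yield = 8.

-8 to 8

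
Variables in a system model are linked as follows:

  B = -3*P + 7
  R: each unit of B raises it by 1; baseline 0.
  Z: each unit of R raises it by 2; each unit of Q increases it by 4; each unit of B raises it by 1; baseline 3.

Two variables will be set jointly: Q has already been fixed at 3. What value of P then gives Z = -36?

With Q held at 3:
Substituting into the R equation gives R = -3*P + 7.
Z becomes -9*P + 36.
Solve -9*P + 36 = -36: P = (-36 - 36) / -9 = 8.

P = 8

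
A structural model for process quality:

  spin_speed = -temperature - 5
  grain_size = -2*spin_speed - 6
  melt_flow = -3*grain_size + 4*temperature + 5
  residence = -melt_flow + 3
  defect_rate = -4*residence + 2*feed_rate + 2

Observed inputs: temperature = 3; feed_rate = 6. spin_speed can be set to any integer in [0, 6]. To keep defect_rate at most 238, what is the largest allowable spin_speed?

spin_speed = 4

Intervening on spin_speed fixes its value directly, overriding its dependence on temperature.
Substituting into the melt_flow equation gives melt_flow = 6*spin_speed + 35.
Substituting into the residence equation gives residence = -6*spin_speed - 32.
defect_rate becomes 24*spin_speed + 142.
Require 24*spin_speed + 142 ≤ 238, so spin_speed ≤ 4.
The largest integer in [0, 6] satisfying this is 4.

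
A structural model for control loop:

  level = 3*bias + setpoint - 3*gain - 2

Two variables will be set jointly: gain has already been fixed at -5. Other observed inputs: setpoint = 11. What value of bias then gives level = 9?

bias = -5

With gain held at -5:
Substituting into the level equation gives level = 3*bias + 24.
Solve 3*bias + 24 = 9: bias = (9 - 24) / 3 = -5.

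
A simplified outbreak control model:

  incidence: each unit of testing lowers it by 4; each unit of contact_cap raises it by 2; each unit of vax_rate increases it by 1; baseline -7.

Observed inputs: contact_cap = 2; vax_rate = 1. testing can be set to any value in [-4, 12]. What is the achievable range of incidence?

-50 to 14

Substituting into the incidence equation gives incidence = -4*testing - 2.
Linear in testing, so extremes are at the endpoints: testing = -4 gives incidence = 14; testing = 12 gives incidence = -50.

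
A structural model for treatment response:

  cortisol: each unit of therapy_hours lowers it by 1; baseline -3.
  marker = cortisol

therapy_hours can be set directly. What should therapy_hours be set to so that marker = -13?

Substituting into the marker equation gives marker = -therapy_hours - 3.
Solve -therapy_hours - 3 = -13: therapy_hours = (-13 + 3) / -1 = 10.

therapy_hours = 10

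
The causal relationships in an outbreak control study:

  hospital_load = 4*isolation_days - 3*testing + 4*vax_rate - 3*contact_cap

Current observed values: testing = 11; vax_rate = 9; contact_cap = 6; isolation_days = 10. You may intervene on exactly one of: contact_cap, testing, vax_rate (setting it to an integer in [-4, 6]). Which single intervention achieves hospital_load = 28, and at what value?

Intervening on contact_cap: with other inputs at their observed values, hospital_load = -3*contact_cap + 43. Solving for 28 gives contact_cap = 5, within [-4, 6].
Intervening on testing: hospital_load = -3*testing + 58. Reaching 28 requires testing = 10, outside [-4, 6].
Intervening on vax_rate: hospital_load = 4*vax_rate - 11. Reaching 28 requires vax_rate = 39/4, not an integer.

set contact_cap = 5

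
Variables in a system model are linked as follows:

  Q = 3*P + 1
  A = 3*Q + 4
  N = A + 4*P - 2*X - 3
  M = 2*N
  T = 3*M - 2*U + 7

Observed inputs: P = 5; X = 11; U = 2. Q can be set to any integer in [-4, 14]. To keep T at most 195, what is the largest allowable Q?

Q = 11

Intervening on Q fixes its value directly, overriding its dependence on P.
Substituting into the N equation gives N = 3*Q - 1.
Substituting into the M equation gives M = 6*Q - 2.
Substituting into the T equation gives T = 18*Q - 3.
Require 18*Q - 3 ≤ 195, so Q ≤ 11.
The largest integer in [-4, 14] satisfying this is 11.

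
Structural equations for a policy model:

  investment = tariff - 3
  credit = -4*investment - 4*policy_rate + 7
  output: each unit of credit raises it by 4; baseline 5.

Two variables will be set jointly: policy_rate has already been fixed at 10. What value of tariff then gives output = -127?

tariff = 3

With policy_rate held at 10:
Substituting into the credit equation gives credit = -4*tariff - 21.
Substituting into the output equation gives output = -16*tariff - 79.
Solve -16*tariff - 79 = -127: tariff = (-127 + 79) / -16 = 3.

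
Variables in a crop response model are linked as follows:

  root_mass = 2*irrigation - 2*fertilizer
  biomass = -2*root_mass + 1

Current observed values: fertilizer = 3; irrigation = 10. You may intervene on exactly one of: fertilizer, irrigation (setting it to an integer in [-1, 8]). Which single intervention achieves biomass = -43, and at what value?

Intervening on fertilizer: with other inputs at their observed values, biomass = 4*fertilizer - 39. Solving for -43 gives fertilizer = -1, within [-1, 8].
Intervening on irrigation: biomass = -4*irrigation + 13. Reaching -43 requires irrigation = 14, outside [-1, 8].

set fertilizer = -1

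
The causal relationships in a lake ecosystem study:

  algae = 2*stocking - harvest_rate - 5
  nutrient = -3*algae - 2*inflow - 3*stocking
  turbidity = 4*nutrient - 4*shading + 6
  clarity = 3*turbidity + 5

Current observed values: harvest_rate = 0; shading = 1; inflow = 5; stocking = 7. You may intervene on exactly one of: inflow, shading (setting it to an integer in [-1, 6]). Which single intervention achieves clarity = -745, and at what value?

set shading = 6

Intervening on inflow: clarity = -24*inflow - 565. Reaching -745 requires inflow = 15/2, not an integer.
Intervening on shading: with other inputs at their observed values, clarity = -12*shading - 673. Solving for -745 gives shading = 6, within [-1, 6].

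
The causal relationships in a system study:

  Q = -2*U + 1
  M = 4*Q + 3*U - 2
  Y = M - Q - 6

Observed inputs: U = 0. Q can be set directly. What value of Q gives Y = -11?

Intervening on Q fixes its value directly, overriding its dependence on U.
Substituting into the M equation gives M = 4*Q - 2.
Substituting into the Y equation gives Y = 3*Q - 8.
Solve 3*Q - 8 = -11: Q = (-11 + 8) / 3 = -1.

Q = -1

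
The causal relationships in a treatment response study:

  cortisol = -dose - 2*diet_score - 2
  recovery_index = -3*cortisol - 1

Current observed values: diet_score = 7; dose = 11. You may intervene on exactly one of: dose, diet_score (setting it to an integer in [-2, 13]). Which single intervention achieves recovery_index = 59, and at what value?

set dose = 4

Intervening on dose: with other inputs at their observed values, recovery_index = 3*dose + 47. Solving for 59 gives dose = 4, within [-2, 13].
Intervening on diet_score: recovery_index = 6*diet_score + 38. Reaching 59 requires diet_score = 7/2, not an integer.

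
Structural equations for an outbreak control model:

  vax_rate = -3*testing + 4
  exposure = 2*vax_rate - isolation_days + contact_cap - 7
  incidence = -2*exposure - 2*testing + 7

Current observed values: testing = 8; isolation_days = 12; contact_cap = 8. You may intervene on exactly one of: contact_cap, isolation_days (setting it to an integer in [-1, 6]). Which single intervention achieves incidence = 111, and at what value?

set contact_cap = -1

Intervening on contact_cap: with other inputs at their observed values, incidence = -2*contact_cap + 109. Solving for 111 gives contact_cap = -1, within [-1, 6].
Intervening on isolation_days: incidence = 2*isolation_days + 69. Reaching 111 requires isolation_days = 21, outside [-1, 6].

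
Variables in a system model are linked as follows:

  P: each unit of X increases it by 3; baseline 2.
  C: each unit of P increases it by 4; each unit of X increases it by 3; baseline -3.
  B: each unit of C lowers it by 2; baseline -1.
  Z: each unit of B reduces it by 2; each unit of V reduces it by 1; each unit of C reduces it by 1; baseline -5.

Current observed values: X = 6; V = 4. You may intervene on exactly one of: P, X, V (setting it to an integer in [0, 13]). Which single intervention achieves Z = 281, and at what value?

set V = 1

Intervening on P: Z = 12*P + 38. Reaching 281 requires P = 81/4, not an integer.
Intervening on X: Z = 45*X + 8. Reaching 281 requires X = 91/15, not an integer.
Intervening on V: with other inputs at their observed values, Z = -V + 282. Solving for 281 gives V = 1, within [0, 13].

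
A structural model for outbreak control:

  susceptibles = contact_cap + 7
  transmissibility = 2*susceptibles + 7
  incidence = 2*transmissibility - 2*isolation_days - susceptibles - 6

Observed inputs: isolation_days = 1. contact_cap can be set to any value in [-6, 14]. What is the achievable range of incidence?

9 to 69

Substituting into the transmissibility equation gives transmissibility = 2*contact_cap + 21.
This gives incidence = 3*contact_cap + 27.
Linear in contact_cap, so extremes are at the endpoints: contact_cap = -6 gives incidence = 9; contact_cap = 14 gives incidence = 69.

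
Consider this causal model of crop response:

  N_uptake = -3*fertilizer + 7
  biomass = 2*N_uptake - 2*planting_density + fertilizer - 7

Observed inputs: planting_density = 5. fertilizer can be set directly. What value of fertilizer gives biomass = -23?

fertilizer = 4

Substituting into the biomass equation gives biomass = -5*fertilizer - 3.
Solve -5*fertilizer - 3 = -23: fertilizer = (-23 + 3) / -5 = 4.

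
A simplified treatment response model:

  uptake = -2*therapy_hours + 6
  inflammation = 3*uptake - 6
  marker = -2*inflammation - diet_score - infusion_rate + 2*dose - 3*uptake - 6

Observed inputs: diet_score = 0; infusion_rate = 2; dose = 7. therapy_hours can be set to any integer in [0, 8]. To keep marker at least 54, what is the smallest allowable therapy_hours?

Substituting into the inflammation equation gives inflammation = -6*therapy_hours + 12.
Substituting into the marker equation gives marker = 18*therapy_hours - 36.
Require 18*therapy_hours - 36 ≥ 54, so therapy_hours ≥ 5.
The smallest integer in [0, 8] satisfying this is 5.

therapy_hours = 5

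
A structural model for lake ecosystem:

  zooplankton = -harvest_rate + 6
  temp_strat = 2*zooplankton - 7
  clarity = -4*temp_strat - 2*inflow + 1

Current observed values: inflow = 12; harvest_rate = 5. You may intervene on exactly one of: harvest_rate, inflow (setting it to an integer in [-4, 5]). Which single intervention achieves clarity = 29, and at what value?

Intervening on harvest_rate: clarity = 8*harvest_rate - 43. Reaching 29 requires harvest_rate = 9, outside [-4, 5].
Intervening on inflow: with other inputs at their observed values, clarity = -2*inflow + 21. Solving for 29 gives inflow = -4, within [-4, 5].

set inflow = -4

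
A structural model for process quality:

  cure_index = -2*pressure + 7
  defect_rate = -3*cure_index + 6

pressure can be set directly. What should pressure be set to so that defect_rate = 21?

Substituting into the defect_rate equation gives defect_rate = 6*pressure - 15.
Solve 6*pressure - 15 = 21: pressure = (21 + 15) / 6 = 6.

pressure = 6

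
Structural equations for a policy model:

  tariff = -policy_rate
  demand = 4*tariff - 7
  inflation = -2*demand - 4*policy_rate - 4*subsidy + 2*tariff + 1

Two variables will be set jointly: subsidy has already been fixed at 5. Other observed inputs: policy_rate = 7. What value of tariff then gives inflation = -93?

With subsidy held at 5:
Intervening on tariff fixes its value directly, overriding its dependence on policy_rate.
Substituting into the inflation equation gives inflation = -6*tariff - 33.
Solve -6*tariff - 33 = -93: tariff = (-93 + 33) / -6 = 10.

tariff = 10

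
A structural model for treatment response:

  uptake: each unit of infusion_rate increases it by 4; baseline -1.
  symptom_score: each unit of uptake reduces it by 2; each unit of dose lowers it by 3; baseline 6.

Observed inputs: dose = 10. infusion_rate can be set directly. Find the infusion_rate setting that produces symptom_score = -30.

Substituting into the symptom_score equation gives symptom_score = -8*infusion_rate - 22.
Solve -8*infusion_rate - 22 = -30: infusion_rate = (-30 + 22) / -8 = 1.

infusion_rate = 1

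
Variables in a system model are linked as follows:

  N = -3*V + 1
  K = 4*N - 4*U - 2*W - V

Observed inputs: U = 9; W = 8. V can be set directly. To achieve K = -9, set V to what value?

V = -3

Substituting into the K equation gives K = -13*V - 48.
Solve -13*V - 48 = -9: V = (-9 + 48) / -13 = -3.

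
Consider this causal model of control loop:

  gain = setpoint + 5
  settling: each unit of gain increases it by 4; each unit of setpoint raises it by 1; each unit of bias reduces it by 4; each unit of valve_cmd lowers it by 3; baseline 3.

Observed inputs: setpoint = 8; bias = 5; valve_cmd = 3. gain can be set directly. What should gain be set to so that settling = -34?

Intervening on gain fixes its value directly, overriding its dependence on setpoint.
Substituting into the settling equation gives settling = 4*gain - 18.
Solve 4*gain - 18 = -34: gain = (-34 + 18) / 4 = -4.

gain = -4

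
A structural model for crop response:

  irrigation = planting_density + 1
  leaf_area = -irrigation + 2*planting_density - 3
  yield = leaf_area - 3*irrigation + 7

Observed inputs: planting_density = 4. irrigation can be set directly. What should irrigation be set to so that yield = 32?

Intervening on irrigation fixes its value directly, overriding its dependence on planting_density.
Substituting into the leaf_area equation gives leaf_area = -irrigation + 5.
So yield = -4*irrigation + 12.
Solve -4*irrigation + 12 = 32: irrigation = (32 - 12) / -4 = -5.

irrigation = -5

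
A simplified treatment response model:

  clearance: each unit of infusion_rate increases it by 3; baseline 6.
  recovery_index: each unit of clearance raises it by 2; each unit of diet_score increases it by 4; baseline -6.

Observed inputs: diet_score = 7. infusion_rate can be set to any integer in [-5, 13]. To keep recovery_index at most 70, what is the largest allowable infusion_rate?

infusion_rate = 6

Substituting into the recovery_index equation gives recovery_index = 6*infusion_rate + 34.
Require 6*infusion_rate + 34 ≤ 70, so infusion_rate ≤ 6.
The largest integer in [-5, 13] satisfying this is 6.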